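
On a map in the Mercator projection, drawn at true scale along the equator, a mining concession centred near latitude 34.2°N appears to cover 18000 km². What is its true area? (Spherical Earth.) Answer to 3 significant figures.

The Mercator projection is conformal; its linear scale factor is the same in every direction and equals sec φ = 1/cos φ.
Areal scale = k² = sec²φ = 1/cos²(34.2°) = 1/0.8271² = 1.462.
True area = apparent / (areal scale) = 18000 / 1.462 ≈ 12300 km².

12300 km²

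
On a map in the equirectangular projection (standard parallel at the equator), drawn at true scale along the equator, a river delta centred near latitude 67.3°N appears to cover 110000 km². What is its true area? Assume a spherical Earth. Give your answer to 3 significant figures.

42400 km²

For the equirectangular projection with φ₀ = 0 (plate carrée), h = 1 along meridians and k = sec φ along parallels.
Areal scale = h·k = 1 × sec φ; at 67.3°, h = 1.000, k = 2.591, so h·k = 2.591.
True area = apparent / (areal scale) = 110000 / 2.591 ≈ 42400 km².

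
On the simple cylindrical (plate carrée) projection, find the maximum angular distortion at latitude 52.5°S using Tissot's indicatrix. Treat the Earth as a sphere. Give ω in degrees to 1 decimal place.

Plate carrée maps x = Rλ, y = Rφ. The meridian scale is h = 1 and the parallel scale is k = 1/cos φ = sec φ.
At 52.5°: h = 1.000, k = 1.643; principal scales a = 1.643, b = 1.000.
sin(ω/2) = (a − b)/(a + b) = 0.6427/2.643 = 0.2432, so ω = 2 arcsin(0.2432) ≈ 28.2°.

28.2°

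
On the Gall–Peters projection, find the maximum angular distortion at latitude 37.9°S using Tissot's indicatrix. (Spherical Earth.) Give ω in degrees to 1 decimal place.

The Gall–Peters projection is cylindrical equal-area with φ₀ = 45°. For cylindrical equal-area with standard parallel φ₀, h = cos φ / cos φ₀ and k = cos φ₀ / cos φ, so h·k = 1.
At 37.9°: h = 1.116, k = 0.8961; principal scales a = 1.116, b = 0.8961.
sin(ω/2) = (a − b)/(a + b) = 0.2198/2.012 = 0.1093, so ω = 2 arcsin(0.1093) ≈ 12.5°.

12.5°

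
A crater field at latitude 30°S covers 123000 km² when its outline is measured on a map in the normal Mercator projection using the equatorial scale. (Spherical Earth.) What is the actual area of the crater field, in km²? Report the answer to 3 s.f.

For Mercator, h = k = sec φ (a conformal cylindrical projection has a single point scale, 1/cos φ).
Areal scale = k² = sec²φ = 1/cos²(30°) = 1/0.8660² = 1.333.
True area = apparent / (areal scale) = 123000 / 1.333 ≈ 92200 km².

92200 km²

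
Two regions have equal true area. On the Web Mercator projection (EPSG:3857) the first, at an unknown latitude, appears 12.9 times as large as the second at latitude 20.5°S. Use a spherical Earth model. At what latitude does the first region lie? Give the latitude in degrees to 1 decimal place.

For equal true areas on Mercator, apparent areas scale as sec²φ, so the ratio is cos²φ₂ / cos²φ₁.
cos²φ₂ / cos²φ₁ = 12.9  ⇒  cos φ₁ = cos 20.5° / √12.9 = 0.9367/3.592 = 0.2608.
φ₁ = arccos(0.2608) ≈ 74.9°.

74.9°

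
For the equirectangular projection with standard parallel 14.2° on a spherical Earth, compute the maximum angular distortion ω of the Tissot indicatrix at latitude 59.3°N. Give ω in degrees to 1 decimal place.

36.1°

With standard parallel φ₀ = 14.2°, the equirectangular projection gives x = Rλ cos φ₀, y = Rφ, so h = 1 and k = cos 14.2° / cos φ.
At 59.3°: h = 1.000, k = 1.899; principal scales a = 1.899, b = 1.000.
sin(ω/2) = (a − b)/(a + b) = 0.8989/2.899 = 0.3101, so ω = 2 arcsin(0.3101) ≈ 36.1°.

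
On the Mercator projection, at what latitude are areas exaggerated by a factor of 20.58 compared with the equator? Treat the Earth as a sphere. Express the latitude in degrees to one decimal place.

77.3°

Mercator areal scale is sec²φ.
sec²φ = 20.58  ⇒  cos²φ = 0.04859  ⇒  cos φ = 0.2204.
φ = arccos(0.2204) ≈ 77.3°.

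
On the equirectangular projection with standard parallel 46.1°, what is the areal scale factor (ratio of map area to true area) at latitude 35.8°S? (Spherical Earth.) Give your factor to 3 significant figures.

The equidistant cylindrical projection with φ₀ = 46.1° has h = 1 (meridians true) and k = cos φ₀ / cos φ along parallels.
Areal scale = h·k = 1 × cos φ₀ / cos φ; at 35.8°, h = 1.000, k = 0.8549, so h·k = 0.8549.

0.855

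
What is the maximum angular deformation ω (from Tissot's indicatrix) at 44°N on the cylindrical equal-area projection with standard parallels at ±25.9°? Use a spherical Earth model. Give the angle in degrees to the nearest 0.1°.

A cylindrical equal-area projection with standard parallel φ₀ has meridian scale h = cos φ / cos φ₀ and parallel scale k = cos φ₀ / cos φ (so areas are preserved, h·k = 1).
At 44°: h = 0.7997, k = 1.251; principal scales a = 1.251, b = 0.7997.
sin(ω/2) = (a − b)/(a + b) = 0.4509/2.050 = 0.2199, so ω = 2 arcsin(0.2199) ≈ 25.4°.

25.4°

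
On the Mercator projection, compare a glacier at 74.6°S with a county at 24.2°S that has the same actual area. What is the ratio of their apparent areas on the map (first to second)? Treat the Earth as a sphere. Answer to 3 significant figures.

11.8

Mercator areal scale is sec²φ.
At 74.6°: sec²(74.6°) = 1/0.2656² = 14.18.
At 24.2°: sec²(24.2°) = 1/0.9121² = 1.202.
Ratio = 14.18/1.202 = cos²(24.2°)/cos²(74.6°) ≈ 11.8.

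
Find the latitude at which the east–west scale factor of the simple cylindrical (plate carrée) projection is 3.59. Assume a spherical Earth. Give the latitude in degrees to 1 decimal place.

Plate carrée: h = 1, k = sec φ along parallels.
sec φ = 3.59  ⇒  cos φ = 0.2786  ⇒  φ ≈ 73.8°.

73.8°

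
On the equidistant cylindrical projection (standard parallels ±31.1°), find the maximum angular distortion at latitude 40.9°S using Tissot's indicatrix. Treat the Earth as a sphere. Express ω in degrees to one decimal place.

7.1°

With standard parallel φ₀ = 31.1°, the equirectangular projection gives x = Rλ cos φ₀, y = Rφ, so h = 1 and k = cos 31.1° / cos φ.
At 40.9°: h = 1.000, k = 1.133; principal scales a = 1.133, b = 1.000.
sin(ω/2) = (a − b)/(a + b) = 0.1328/2.133 = 0.06229, so ω = 2 arcsin(0.06229) ≈ 7.1°.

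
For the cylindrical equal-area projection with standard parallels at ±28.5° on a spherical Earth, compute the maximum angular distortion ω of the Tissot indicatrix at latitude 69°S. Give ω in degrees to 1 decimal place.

91.3°

A cylindrical equal-area projection with standard parallel φ₀ has meridian scale h = cos φ / cos φ₀ and parallel scale k = cos φ₀ / cos φ (so areas are preserved, h·k = 1).
At 69°: h = 0.4078, k = 2.452; principal scales a = 2.452, b = 0.4078.
sin(ω/2) = (a − b)/(a + b) = 2.044/2.860 = 0.7148, so ω = 2 arcsin(0.7148) ≈ 91.3°.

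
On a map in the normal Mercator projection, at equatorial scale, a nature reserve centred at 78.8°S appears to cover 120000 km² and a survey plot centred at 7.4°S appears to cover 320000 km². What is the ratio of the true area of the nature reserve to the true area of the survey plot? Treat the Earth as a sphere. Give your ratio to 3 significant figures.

0.0144

Since Mercator area scale is 1/cos²φ, the true area equals the apparent area multiplied by cos²φ.
True area of nature reserve: 120000 × cos²(78.8°) = 120000 × 0.03773 = 4527 km².
True area of survey plot: 320000 × cos²(7.4°) = 320000 × 0.9834 = 314700 km².
Ratio = 4527 / 314700 ≈ 0.0144.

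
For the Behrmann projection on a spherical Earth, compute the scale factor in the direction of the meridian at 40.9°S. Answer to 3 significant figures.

0.873

The Behrmann projection is cylindrical equal-area with φ₀ = 30°. For cylindrical equal-area with standard parallel φ₀, h = cos φ / cos φ₀ and k = cos φ₀ / cos φ, so h·k = 1.
h = cos 40.9° / cos 30° = 0.7559/0.8660 = 0.8728.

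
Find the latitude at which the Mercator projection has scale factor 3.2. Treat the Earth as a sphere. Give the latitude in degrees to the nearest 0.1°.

71.8°

Mercator scale is k = sec φ = 1/cos φ.
1/cos φ = 3.2  ⇒  cos φ = 0.3125  ⇒  φ = arccos(0.3125) ≈ 71.8°.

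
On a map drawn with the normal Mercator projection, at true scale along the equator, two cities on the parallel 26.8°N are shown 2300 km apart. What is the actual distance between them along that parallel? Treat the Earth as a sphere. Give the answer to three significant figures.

For Mercator, h = k = sec φ (a conformal cylindrical projection has a single point scale, 1/cos φ).
Along the parallel at 26.8°, map distances are exaggerated by k = sec 26.8° = 1.120.
True distance = 2300 / 1.120 = 2300 × cos 26.8° ≈ 2050 km.

2050 km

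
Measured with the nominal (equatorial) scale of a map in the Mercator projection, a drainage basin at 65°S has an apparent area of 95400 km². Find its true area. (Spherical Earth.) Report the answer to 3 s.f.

Mercator is conformal, so the point scale is isotropic: h = k = sec φ = 1/cos φ.
Areal scale = k² = sec²φ = 1/cos²(65°) = 1/0.4226² = 5.599.
True area = apparent / (areal scale) = 95400 / 5.599 ≈ 17000 km².

17000 km²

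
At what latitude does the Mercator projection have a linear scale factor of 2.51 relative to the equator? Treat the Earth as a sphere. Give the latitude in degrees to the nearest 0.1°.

Mercator scale is k = sec φ = 1/cos φ.
1/cos φ = 2.51  ⇒  cos φ = 0.3984  ⇒  φ = arccos(0.3984) ≈ 66.5°.

66.5°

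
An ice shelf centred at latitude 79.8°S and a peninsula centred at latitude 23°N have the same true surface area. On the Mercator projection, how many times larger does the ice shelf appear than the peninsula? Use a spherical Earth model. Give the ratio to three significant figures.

27.0

Mercator is conformal with k = sec φ, so areal scale = k² = sec²φ.
At 79.8°: sec²(79.8°) = 1/0.1771² = 31.89.
At 23°: sec²(23°) = 1/0.9205² = 1.180.
Ratio = 31.89/1.180 = cos²(23°)/cos²(79.8°) ≈ 27.0.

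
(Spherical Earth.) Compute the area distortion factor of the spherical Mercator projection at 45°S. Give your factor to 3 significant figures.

Mercator is conformal, so the point scale is isotropic: h = k = sec φ = 1/cos φ.
Areal scale = k² = sec²φ = 1/cos²(45°) = 1/0.7071² = 2.000.

2.00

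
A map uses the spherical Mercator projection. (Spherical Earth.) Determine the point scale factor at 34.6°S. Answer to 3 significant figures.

For Mercator, h = k = sec φ (a conformal cylindrical projection has a single point scale, 1/cos φ).
k = 1/cos 34.6° = 1/0.8231 = 1.215.

1.21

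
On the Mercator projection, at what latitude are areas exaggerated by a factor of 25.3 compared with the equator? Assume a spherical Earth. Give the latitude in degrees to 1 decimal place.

78.5°

Mercator areal scale is sec²φ.
sec²φ = 25.3  ⇒  cos²φ = 0.03953  ⇒  cos φ = 0.1988.
φ = arccos(0.1988) ≈ 78.5°.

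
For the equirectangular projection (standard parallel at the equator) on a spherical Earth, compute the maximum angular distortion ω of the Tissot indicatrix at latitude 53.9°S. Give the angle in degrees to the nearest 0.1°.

30.0°

In the plate carrée (x = Rλ, y = Rφ), meridians are true-scale (h = 1) and parallels are stretched by k = sec φ.
At 53.9°: h = 1.000, k = 1.697; principal scales a = 1.697, b = 1.000.
sin(ω/2) = (a − b)/(a + b) = 0.6972/2.697 = 0.2585, so ω = 2 arcsin(0.2585) ≈ 30.0°.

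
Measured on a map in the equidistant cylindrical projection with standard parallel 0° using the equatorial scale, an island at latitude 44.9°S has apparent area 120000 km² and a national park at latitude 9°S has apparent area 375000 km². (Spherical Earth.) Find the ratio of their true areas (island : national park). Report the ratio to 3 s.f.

0.229

Plate carrée has h = 1 and k = sec φ, giving areal scale sec φ; true area = (apparent area) · cos φ.
True area of island: 120000 × cos(44.9°) = 120000 × 0.7083 = 85000 km².
True area of national park: 375000 × cos(9°) = 375000 × 0.9877 = 370400 km².
Ratio = 85000 / 370400 ≈ 0.229.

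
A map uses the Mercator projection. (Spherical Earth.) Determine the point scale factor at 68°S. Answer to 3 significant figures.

2.67

Mercator is conformal, so the point scale is isotropic: h = k = sec φ = 1/cos φ.
k = 1/cos 68° = 1/0.3746 = 2.669.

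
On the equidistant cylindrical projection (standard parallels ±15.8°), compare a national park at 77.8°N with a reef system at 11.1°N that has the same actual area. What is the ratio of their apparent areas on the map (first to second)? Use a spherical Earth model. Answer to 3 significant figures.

With standard parallel φ₀ = 15.8°, the equirectangular projection gives x = Rλ cos φ₀, y = Rφ, so h = 1 and k = cos 15.8° / cos φ.
Areal scale at 77.8°: h·k = 1.000 × 4.553 = 4.553.
Areal scale at 11.1°: h·k = 1.000 × 0.9806 = 0.9806.
Ratio = 4.553/0.9806 ≈ 4.64.

4.64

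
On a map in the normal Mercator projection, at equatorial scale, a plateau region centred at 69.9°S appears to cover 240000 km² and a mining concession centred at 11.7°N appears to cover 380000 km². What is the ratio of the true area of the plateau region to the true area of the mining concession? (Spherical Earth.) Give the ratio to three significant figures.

0.0778

Mercator's areal exaggeration is sec²φ; hence true area = (apparent area) · cos²φ.
True area of plateau region: 240000 × cos²(69.9°) = 240000 × 0.1181 = 28340 km².
True area of mining concession: 380000 × cos²(11.7°) = 380000 × 0.9589 = 364400 km².
Ratio = 28340 / 364400 ≈ 0.0778.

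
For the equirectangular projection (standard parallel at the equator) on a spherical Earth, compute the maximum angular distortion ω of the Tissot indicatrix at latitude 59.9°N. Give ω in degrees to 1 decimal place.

For the equirectangular projection with φ₀ = 0 (plate carrée), h = 1 along meridians and k = sec φ along parallels.
At 59.9°: h = 1.000, k = 1.994; principal scales a = 1.994, b = 1.000.
sin(ω/2) = (a − b)/(a + b) = 0.9940/2.994 = 0.3320, so ω = 2 arcsin(0.3320) ≈ 38.8°.

38.8°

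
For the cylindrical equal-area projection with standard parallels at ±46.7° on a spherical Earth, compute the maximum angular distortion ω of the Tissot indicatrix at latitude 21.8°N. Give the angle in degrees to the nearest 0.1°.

A cylindrical equal-area projection with standard parallel φ₀ has meridian scale h = cos φ / cos φ₀ and parallel scale k = cos φ₀ / cos φ (so areas are preserved, h·k = 1).
At 21.8°: h = 1.354, k = 0.7386; principal scales a = 1.354, b = 0.7386.
sin(ω/2) = (a − b)/(a + b) = 0.6152/2.092 = 0.2940, so ω = 2 arcsin(0.2940) ≈ 34.2°.

34.2°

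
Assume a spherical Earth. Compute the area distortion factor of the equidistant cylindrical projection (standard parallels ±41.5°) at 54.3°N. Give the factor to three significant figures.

1.28

With standard parallel φ₀ = 41.5°, the equirectangular projection gives x = Rλ cos φ₀, y = Rφ, so h = 1 and k = cos 41.5° / cos φ.
Areal scale = h·k = 1 × cos φ₀ / cos φ; at 54.3°, h = 1.000, k = 1.283, so h·k = 1.283.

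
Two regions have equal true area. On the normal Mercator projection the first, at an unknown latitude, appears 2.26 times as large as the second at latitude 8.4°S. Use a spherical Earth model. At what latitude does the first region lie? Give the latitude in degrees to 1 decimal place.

Mercator areal scale is sec²φ, so apparent-area ratio = sec²φ₁ / sec²φ₂ = cos²φ₂ / cos²φ₁.
cos²φ₂ / cos²φ₁ = 2.26  ⇒  cos φ₁ = cos 8.4° / √2.26 = 0.9893/1.503 = 0.6581.
φ₁ = arccos(0.6581) ≈ 48.8°.

48.8°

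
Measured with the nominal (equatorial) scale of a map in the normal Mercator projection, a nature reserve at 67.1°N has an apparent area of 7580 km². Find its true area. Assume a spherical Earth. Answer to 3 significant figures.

The Mercator projection is conformal; its linear scale factor is the same in every direction and equals sec φ = 1/cos φ.
Areal scale = k² = sec²φ = 1/cos²(67.1°) = 1/0.3891² = 6.604.
True area = apparent / (areal scale) = 7580 / 6.604 ≈ 1150 km².

1150 km²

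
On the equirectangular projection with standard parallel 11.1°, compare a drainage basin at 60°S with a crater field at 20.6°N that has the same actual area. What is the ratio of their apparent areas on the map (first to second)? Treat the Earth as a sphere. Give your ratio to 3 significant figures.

In the equirectangular projection with standard parallel φ₀ = 11.1° (x = Rλ cos φ₀, y = Rφ), meridians are true-scale (h = 1) and the parallel scale is k = cos φ₀ / cos φ.
Areal scale at 60°: h·k = 1.000 × 1.963 = 1.963.
Areal scale at 20.6°: h·k = 1.000 × 1.048 = 1.048.
Ratio = 1.963/1.048 ≈ 1.87.

1.87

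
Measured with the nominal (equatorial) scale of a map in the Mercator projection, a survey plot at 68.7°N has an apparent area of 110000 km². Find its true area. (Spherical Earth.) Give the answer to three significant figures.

14500 km²

For Mercator, h = k = sec φ (a conformal cylindrical projection has a single point scale, 1/cos φ).
Areal scale = k² = sec²φ = 1/cos²(68.7°) = 1/0.3633² = 7.579.
True area = apparent / (areal scale) = 110000 / 7.579 ≈ 14500 km².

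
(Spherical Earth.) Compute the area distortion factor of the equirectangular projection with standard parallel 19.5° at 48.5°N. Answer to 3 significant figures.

In the equirectangular projection with standard parallel φ₀ = 19.5° (x = Rλ cos φ₀, y = Rφ), meridians are true-scale (h = 1) and the parallel scale is k = cos φ₀ / cos φ.
Areal scale = h·k = 1 × cos φ₀ / cos φ; at 48.5°, h = 1.000, k = 1.423, so h·k = 1.423.

1.42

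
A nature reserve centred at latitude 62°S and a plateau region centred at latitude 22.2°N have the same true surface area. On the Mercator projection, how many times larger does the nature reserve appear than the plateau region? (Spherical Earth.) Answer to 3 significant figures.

Mercator areal scale is sec²φ.
At 62°: sec²(62°) = 1/0.4695² = 4.537.
At 22.2°: sec²(22.2°) = 1/0.9259² = 1.167.
Ratio = 4.537/1.167 = cos²(22.2°)/cos²(62°) ≈ 3.89.

3.89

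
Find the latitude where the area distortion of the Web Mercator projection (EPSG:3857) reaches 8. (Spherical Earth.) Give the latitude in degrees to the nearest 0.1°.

69.3°

Mercator areal scale is sec²φ.
sec²φ = 8  ⇒  cos²φ = 0.1250  ⇒  cos φ = 0.3536.
φ = arccos(0.3536) ≈ 69.3°.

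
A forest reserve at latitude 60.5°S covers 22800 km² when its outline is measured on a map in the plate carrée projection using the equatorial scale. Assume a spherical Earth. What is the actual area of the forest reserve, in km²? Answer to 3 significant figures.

11200 km²

Plate carrée maps x = Rλ, y = Rφ. The meridian scale is h = 1 and the parallel scale is k = 1/cos φ = sec φ.
Areal scale = h·k = 1 × sec φ; at 60.5°, h = 1.000, k = 2.031, so h·k = 2.031.
True area = apparent / (areal scale) = 22800 / 2.031 ≈ 11200 km².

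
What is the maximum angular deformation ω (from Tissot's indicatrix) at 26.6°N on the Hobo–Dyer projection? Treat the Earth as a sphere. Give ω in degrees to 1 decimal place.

13.7°

The Hobo–Dyer projection is cylindrical equal-area with φ₀ = 37.5°. A cylindrical equal-area projection with standard parallel φ₀ has meridian scale h = cos φ / cos φ₀ and parallel scale k = cos φ₀ / cos φ (so areas are preserved, h·k = 1).
At 26.6°: h = 1.127, k = 0.8873; principal scales a = 1.127, b = 0.8873.
sin(ω/2) = (a − b)/(a + b) = 0.2398/2.014 = 0.1190, so ω = 2 arcsin(0.1190) ≈ 13.7°.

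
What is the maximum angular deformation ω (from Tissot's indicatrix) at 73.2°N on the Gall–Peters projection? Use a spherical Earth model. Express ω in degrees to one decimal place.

91.1°

The Gall–Peters projection is cylindrical equal-area with φ₀ = 45°. For cylindrical equal-area with standard parallel φ₀, h = cos φ / cos φ₀ and k = cos φ₀ / cos φ, so h·k = 1.
At 73.2°: h = 0.4088, k = 2.446; principal scales a = 2.446, b = 0.4088.
sin(ω/2) = (a − b)/(a + b) = 2.038/2.855 = 0.7137, so ω = 2 arcsin(0.7137) ≈ 91.1°.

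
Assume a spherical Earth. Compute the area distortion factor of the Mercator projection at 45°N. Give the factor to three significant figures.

2.00

The Mercator projection is conformal; its linear scale factor is the same in every direction and equals sec φ = 1/cos φ.
Areal scale = k² = sec²φ = 1/cos²(45°) = 1/0.7071² = 2.000.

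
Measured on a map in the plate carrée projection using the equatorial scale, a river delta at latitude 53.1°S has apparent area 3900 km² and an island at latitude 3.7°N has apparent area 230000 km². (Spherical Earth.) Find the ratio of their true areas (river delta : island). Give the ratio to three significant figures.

0.0102

Plate carrée has h = 1 and k = sec φ, giving areal scale sec φ; true area = (apparent area) · cos φ.
True area of river delta: 3900 × cos(53.1°) = 3900 × 0.6004 = 2342 km².
True area of island: 230000 × cos(3.7°) = 230000 × 0.9979 = 229500 km².
Ratio = 2342 / 229500 ≈ 0.0102.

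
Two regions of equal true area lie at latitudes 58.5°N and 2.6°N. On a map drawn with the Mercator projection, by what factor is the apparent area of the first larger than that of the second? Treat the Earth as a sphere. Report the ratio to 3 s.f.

3.66

On Mercator, area is exaggerated by sec²φ = 1/cos²φ.
At 58.5°: sec²(58.5°) = 1/0.5225² = 3.663.
At 2.6°: sec²(2.6°) = 1/0.9990² = 1.002.
Ratio = 3.663/1.002 = cos²(2.6°)/cos²(58.5°) ≈ 3.66.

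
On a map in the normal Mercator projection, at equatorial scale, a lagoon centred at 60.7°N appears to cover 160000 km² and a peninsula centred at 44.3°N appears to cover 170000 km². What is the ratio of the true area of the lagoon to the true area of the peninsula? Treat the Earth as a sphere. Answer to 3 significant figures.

Since Mercator area scale is 1/cos²φ, the true area equals the apparent area multiplied by cos²φ.
True area of lagoon: 160000 × cos²(60.7°) = 160000 × 0.2395 = 38320 km².
True area of peninsula: 170000 × cos²(44.3°) = 170000 × 0.5122 = 87080 km².
Ratio = 38320 / 87080 ≈ 0.440.

0.440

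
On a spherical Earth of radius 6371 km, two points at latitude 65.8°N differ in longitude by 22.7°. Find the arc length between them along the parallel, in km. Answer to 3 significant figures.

Arc length along a parallel = R cos φ · Δλ (with Δλ in radians).
= 6371 × cos 65.8° × (22.7° × π/180) = 6371 × 0.4099 × 0.3962 ≈ 1030 km.

1030 km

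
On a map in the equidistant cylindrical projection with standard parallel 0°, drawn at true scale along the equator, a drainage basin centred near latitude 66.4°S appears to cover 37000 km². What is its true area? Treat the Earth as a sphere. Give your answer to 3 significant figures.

Plate carrée maps x = Rλ, y = Rφ. The meridian scale is h = 1 and the parallel scale is k = 1/cos φ = sec φ.
Areal scale = h·k = 1 × sec φ; at 66.4°, h = 1.000, k = 2.498, so h·k = 2.498.
True area = apparent / (areal scale) = 37000 / 2.498 ≈ 14800 km².

14800 km²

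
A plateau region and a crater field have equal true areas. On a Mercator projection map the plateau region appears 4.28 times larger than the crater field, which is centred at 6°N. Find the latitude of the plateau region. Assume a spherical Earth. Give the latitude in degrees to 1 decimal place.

61.3°

For equal true areas on Mercator, apparent areas scale as sec²φ, so the ratio is cos²φ₂ / cos²φ₁.
cos²φ₂ / cos²φ₁ = 4.28  ⇒  cos φ₁ = cos 6° / √4.28 = 0.9945/2.069 = 0.4807.
φ₁ = arccos(0.4807) ≈ 61.3°.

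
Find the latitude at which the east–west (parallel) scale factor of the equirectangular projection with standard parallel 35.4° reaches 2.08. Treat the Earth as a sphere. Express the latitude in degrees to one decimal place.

66.9°

The equidistant cylindrical projection with φ₀ = 35.4° has h = 1 (meridians true) and k = cos φ₀ / cos φ along parallels.
k = cos φ₀ / cos φ = 2.08  ⇒  cos φ = cos 35.4° / 2.08 = 0.3919.
φ = arccos(0.3919) ≈ 66.9°.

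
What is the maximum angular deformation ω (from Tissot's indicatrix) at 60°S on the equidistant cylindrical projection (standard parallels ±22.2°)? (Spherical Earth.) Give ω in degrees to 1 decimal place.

With standard parallel φ₀ = 22.2°, the equirectangular projection gives x = Rλ cos φ₀, y = Rφ, so h = 1 and k = cos 22.2° / cos φ.
At 60°: h = 1.000, k = 1.852; principal scales a = 1.852, b = 1.000.
sin(ω/2) = (a − b)/(a + b) = 0.8517/2.852 = 0.2987, so ω = 2 arcsin(0.2987) ≈ 34.8°.

34.8°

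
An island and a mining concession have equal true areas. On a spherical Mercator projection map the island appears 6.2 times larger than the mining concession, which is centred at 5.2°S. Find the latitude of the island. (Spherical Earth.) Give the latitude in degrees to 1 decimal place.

For equal true areas on Mercator, apparent areas scale as sec²φ, so the ratio is cos²φ₂ / cos²φ₁.
cos²φ₂ / cos²φ₁ = 6.2  ⇒  cos φ₁ = cos 5.2° / √6.2 = 0.9959/2.490 = 0.4000.
φ₁ = arccos(0.4000) ≈ 66.4°.

66.4°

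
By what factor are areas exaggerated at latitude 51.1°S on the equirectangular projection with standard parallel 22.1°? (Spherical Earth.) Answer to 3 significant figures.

In the equirectangular projection with standard parallel φ₀ = 22.1° (x = Rλ cos φ₀, y = Rφ), meridians are true-scale (h = 1) and the parallel scale is k = cos φ₀ / cos φ.
Areal scale = h·k = 1 × cos φ₀ / cos φ; at 51.1°, h = 1.000, k = 1.475, so h·k = 1.475.

1.48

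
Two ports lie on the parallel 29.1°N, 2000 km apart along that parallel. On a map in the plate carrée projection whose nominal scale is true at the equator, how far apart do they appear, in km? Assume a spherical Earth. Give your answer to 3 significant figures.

In the plate carrée (x = Rλ, y = Rφ), meridians are true-scale (h = 1) and parallels are stretched by k = sec φ.
Along the parallel, k = sec 29.1° = 1/0.8738 = 1.144.
Map distance = 2000 × 1.144 ≈ 2290 km.

2290 km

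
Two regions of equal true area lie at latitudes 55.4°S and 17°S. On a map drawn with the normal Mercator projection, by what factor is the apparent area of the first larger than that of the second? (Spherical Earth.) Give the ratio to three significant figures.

Mercator areal scale is sec²φ.
At 55.4°: sec²(55.4°) = 1/0.5678² = 3.101.
At 17°: sec²(17°) = 1/0.9563² = 1.093.
Ratio = 3.101/1.093 = cos²(17°)/cos²(55.4°) ≈ 2.84.

2.84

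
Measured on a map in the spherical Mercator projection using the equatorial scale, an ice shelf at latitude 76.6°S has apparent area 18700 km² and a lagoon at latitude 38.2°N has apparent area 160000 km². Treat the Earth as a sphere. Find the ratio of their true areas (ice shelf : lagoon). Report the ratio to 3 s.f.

0.0102

Since Mercator area scale is 1/cos²φ, the true area equals the apparent area multiplied by cos²φ.
True area of ice shelf: 18700 × cos²(76.6°) = 18700 × 0.05371 = 1004 km².
True area of lagoon: 160000 × cos²(38.2°) = 160000 × 0.6176 = 98810 km².
Ratio = 1004 / 98810 ≈ 0.0102.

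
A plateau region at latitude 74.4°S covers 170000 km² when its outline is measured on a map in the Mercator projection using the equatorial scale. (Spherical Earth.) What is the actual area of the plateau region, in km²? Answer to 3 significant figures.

For Mercator, h = k = sec φ (a conformal cylindrical projection has a single point scale, 1/cos φ).
Areal scale = k² = sec²φ = 1/cos²(74.4°) = 1/0.2689² = 13.83.
True area = apparent / (areal scale) = 170000 / 13.83 ≈ 12300 km².

12300 km²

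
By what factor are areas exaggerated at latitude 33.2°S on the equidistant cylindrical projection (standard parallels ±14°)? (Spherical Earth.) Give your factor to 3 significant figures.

With standard parallel φ₀ = 14°, the equirectangular projection gives x = Rλ cos φ₀, y = Rφ, so h = 1 and k = cos 14° / cos φ.
Areal scale = h·k = 1 × cos φ₀ / cos φ; at 33.2°, h = 1.000, k = 1.160, so h·k = 1.160.

1.16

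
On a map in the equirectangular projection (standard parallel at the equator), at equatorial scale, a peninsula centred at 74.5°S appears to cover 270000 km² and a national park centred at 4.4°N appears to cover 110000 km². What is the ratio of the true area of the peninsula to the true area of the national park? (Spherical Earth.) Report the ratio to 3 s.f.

0.658

On the plate carrée, areal scale = h·k = 1 × sec φ, so true area = apparent × cos φ.
True area of peninsula: 270000 × cos(74.5°) = 270000 × 0.2672 = 72150 km².
True area of national park: 110000 × cos(4.4°) = 110000 × 0.9971 = 109700 km².
Ratio = 72150 / 109700 ≈ 0.658.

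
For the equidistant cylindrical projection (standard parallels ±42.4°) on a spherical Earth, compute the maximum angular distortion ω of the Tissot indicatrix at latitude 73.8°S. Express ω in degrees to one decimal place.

53.7°

In the equirectangular projection with standard parallel φ₀ = 42.4° (x = Rλ cos φ₀, y = Rφ), meridians are true-scale (h = 1) and the parallel scale is k = cos φ₀ / cos φ.
At 73.8°: h = 1.000, k = 2.647; principal scales a = 2.647, b = 1.000.
sin(ω/2) = (a − b)/(a + b) = 1.647/3.647 = 0.4516, so ω = 2 arcsin(0.4516) ≈ 53.7°.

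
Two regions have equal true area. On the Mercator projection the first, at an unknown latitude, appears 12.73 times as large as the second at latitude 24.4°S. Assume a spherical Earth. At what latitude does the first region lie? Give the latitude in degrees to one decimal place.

75.2°

Mercator areal scale is sec²φ, so apparent-area ratio = sec²φ₁ / sec²φ₂ = cos²φ₂ / cos²φ₁.
cos²φ₂ / cos²φ₁ = 12.73  ⇒  cos φ₁ = cos 24.4° / √12.73 = 0.9107/3.568 = 0.2552.
φ₁ = arccos(0.2552) ≈ 75.2°.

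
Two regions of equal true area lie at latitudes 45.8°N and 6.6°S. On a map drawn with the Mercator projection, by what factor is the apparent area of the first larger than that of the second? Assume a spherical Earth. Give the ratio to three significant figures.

On Mercator, area is exaggerated by sec²φ = 1/cos²φ.
At 45.8°: sec²(45.8°) = 1/0.6972² = 2.057.
At 6.6°: sec²(6.6°) = 1/0.9934² = 1.013.
Ratio = 2.057/1.013 = cos²(6.6°)/cos²(45.8°) ≈ 2.03.

2.03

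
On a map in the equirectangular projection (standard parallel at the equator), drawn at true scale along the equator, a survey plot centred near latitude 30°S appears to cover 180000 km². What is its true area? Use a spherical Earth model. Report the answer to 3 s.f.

In the plate carrée (x = Rλ, y = Rφ), meridians are true-scale (h = 1) and parallels are stretched by k = sec φ.
Areal scale = h·k = 1 × sec φ; at 30°, h = 1.000, k = 1.155, so h·k = 1.155.
True area = apparent / (areal scale) = 180000 / 1.155 ≈ 156000 km².

156000 km²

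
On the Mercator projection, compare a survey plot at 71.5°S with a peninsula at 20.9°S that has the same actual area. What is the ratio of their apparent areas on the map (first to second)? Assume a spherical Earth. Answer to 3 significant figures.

Mercator areal scale is sec²φ.
At 71.5°: sec²(71.5°) = 1/0.3173² = 9.932.
At 20.9°: sec²(20.9°) = 1/0.9342² = 1.146.
Ratio = 9.932/1.146 = cos²(20.9°)/cos²(71.5°) ≈ 8.67.

8.67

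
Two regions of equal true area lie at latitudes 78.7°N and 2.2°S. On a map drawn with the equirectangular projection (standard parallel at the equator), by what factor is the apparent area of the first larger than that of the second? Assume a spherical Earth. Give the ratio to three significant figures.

In the plate carrée (x = Rλ, y = Rφ), meridians are true-scale (h = 1) and parallels are stretched by k = sec φ.
Areal scale at 78.7°: h·k = 1.000 × 5.103 = 5.103.
Areal scale at 2.2°: h·k = 1.000 × 1.001 = 1.001.
Ratio = 5.103/1.001 ≈ 5.10.

5.10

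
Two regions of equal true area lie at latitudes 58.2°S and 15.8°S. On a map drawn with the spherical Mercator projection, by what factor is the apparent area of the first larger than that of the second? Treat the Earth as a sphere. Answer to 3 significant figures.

3.33

Mercator areal scale is sec²φ.
At 58.2°: sec²(58.2°) = 1/0.5270² = 3.601.
At 15.8°: sec²(15.8°) = 1/0.9622² = 1.080.
Ratio = 3.601/1.080 = cos²(15.8°)/cos²(58.2°) ≈ 3.33.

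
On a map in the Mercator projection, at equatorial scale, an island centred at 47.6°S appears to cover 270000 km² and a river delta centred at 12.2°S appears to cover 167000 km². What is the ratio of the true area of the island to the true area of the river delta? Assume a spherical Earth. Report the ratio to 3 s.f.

Mercator's areal exaggeration is sec²φ; hence true area = (apparent area) · cos²φ.
True area of island: 270000 × cos²(47.6°) = 270000 × 0.4547 = 122800 km².
True area of river delta: 167000 × cos²(12.2°) = 167000 × 0.9553 = 159500 km².
Ratio = 122800 / 159500 ≈ 0.769.

0.769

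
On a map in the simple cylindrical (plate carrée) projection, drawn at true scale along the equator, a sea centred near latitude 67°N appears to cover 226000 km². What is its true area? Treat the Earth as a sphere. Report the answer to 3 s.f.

In the plate carrée (x = Rλ, y = Rφ), meridians are true-scale (h = 1) and parallels are stretched by k = sec φ.
Areal scale = h·k = 1 × sec φ; at 67°, h = 1.000, k = 2.559, so h·k = 2.559.
True area = apparent / (areal scale) = 226000 / 2.559 ≈ 88300 km².

88300 km²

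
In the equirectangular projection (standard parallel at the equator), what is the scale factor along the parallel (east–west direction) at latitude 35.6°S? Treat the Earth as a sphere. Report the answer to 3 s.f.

1.23

In the plate carrée (x = Rλ, y = Rφ), meridians are true-scale (h = 1) and parallels are stretched by k = sec φ.
k = 1/cos 35.6° = 1/0.8131 = 1.230.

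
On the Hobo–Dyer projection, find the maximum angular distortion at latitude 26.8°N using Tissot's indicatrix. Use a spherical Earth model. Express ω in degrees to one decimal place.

13.5°

The Hobo–Dyer projection is cylindrical equal-area with φ₀ = 37.5°. A cylindrical equal-area projection with standard parallel φ₀ has meridian scale h = cos φ / cos φ₀ and parallel scale k = cos φ₀ / cos φ (so areas are preserved, h·k = 1).
At 26.8°: h = 1.125, k = 0.8888; principal scales a = 1.125, b = 0.8888.
sin(ω/2) = (a − b)/(a + b) = 0.2363/2.014 = 0.1173, so ω = 2 arcsin(0.1173) ≈ 13.5°.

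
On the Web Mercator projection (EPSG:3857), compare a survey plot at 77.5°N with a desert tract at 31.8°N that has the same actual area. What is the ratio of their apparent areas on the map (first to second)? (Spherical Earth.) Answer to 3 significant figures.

Mercator areal scale is sec²φ.
At 77.5°: sec²(77.5°) = 1/0.2164² = 21.35.
At 31.8°: sec²(31.8°) = 1/0.8499² = 1.384.
Ratio = 21.35/1.384 = cos²(31.8°)/cos²(77.5°) ≈ 15.4.

15.4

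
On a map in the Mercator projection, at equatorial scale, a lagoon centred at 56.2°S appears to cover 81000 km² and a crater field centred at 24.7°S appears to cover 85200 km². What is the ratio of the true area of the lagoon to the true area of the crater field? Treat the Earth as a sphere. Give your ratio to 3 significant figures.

Mercator's areal exaggeration is sec²φ; hence true area = (apparent area) · cos²φ.
True area of lagoon: 81000 × cos²(56.2°) = 81000 × 0.3095 = 25070 km².
True area of crater field: 85200 × cos²(24.7°) = 85200 × 0.8254 = 70320 km².
Ratio = 25070 / 70320 ≈ 0.356.

0.356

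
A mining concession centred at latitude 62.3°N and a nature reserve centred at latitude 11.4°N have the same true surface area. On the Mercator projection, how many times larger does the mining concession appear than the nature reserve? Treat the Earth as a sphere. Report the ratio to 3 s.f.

Mercator is conformal with k = sec φ, so areal scale = k² = sec²φ.
At 62.3°: sec²(62.3°) = 1/0.4648² = 4.628.
At 11.4°: sec²(11.4°) = 1/0.9803² = 1.041.
Ratio = 4.628/1.041 = cos²(11.4°)/cos²(62.3°) ≈ 4.45.

4.45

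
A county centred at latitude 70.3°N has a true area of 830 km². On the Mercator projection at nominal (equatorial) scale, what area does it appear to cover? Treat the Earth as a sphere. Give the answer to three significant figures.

7300 km²

For Mercator, h = k = sec φ (a conformal cylindrical projection has a single point scale, 1/cos φ).
Areal scale = k² = sec²φ = 1/cos²(70.3°) = 1/0.3371² = 8.800.
Apparent area = 830 × 8.800 ≈ 7300 km².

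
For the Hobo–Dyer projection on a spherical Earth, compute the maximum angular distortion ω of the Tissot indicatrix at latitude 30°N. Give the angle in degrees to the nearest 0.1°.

10.0°

Hobo–Dyer is a cylindrical equal-area projection with standard parallels at ±37.5°. For cylindrical equal-area with standard parallel φ₀, h = cos φ / cos φ₀ and k = cos φ₀ / cos φ, so h·k = 1.
At 30°: h = 1.092, k = 0.9161; principal scales a = 1.092, b = 0.9161.
sin(ω/2) = (a − b)/(a + b) = 0.1755/2.008 = 0.08742, so ω = 2 arcsin(0.08742) ≈ 10.0°.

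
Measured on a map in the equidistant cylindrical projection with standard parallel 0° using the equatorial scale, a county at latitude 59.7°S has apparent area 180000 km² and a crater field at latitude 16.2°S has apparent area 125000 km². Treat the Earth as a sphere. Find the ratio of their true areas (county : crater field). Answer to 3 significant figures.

0.757

Plate carrée has h = 1 and k = sec φ, giving areal scale sec φ; true area = (apparent area) · cos φ.
True area of county: 180000 × cos(59.7°) = 180000 × 0.5045 = 90810 km².
True area of crater field: 125000 × cos(16.2°) = 125000 × 0.9603 = 120000 km².
Ratio = 90810 / 120000 ≈ 0.757.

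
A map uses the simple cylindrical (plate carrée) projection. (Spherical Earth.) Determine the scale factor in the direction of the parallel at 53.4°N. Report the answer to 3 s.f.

In the plate carrée (x = Rλ, y = Rφ), meridians are true-scale (h = 1) and parallels are stretched by k = sec φ.
k = 1/cos 53.4° = 1/0.5962 = 1.677.

1.68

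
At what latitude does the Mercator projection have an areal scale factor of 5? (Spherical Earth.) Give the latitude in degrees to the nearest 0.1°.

Mercator areal scale is sec²φ.
sec²φ = 5  ⇒  cos²φ = 0.2000  ⇒  cos φ = 0.4472.
φ = arccos(0.4472) ≈ 63.4°.

63.4°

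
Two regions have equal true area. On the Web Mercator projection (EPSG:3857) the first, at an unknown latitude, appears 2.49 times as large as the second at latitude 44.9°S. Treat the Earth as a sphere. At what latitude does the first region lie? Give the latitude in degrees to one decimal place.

63.3°

On Mercator, (apparent₁)/(apparent₂) = sec²φ₁ / sec²φ₂ when true areas are equal.
cos²φ₂ / cos²φ₁ = 2.49  ⇒  cos φ₁ = cos 44.9° / √2.49 = 0.7083/1.578 = 0.4489.
φ₁ = arccos(0.4489) ≈ 63.3°.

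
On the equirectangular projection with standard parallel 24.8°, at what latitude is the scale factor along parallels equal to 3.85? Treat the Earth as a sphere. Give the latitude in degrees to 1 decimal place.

With standard parallel φ₀ = 24.8°, the equirectangular projection gives x = Rλ cos φ₀, y = Rφ, so h = 1 and k = cos 24.8° / cos φ.
k = cos φ₀ / cos φ = 3.85  ⇒  cos φ = cos 24.8° / 3.85 = 0.2358.
φ = arccos(0.2358) ≈ 76.4°.

76.4°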